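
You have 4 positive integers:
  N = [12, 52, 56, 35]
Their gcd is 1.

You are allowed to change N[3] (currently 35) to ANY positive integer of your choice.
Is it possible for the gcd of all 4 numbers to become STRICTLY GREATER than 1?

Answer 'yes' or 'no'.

Answer: yes

Derivation:
Current gcd = 1
gcd of all OTHER numbers (without N[3]=35): gcd([12, 52, 56]) = 4
The new gcd after any change is gcd(4, new_value).
This can be at most 4.
Since 4 > old gcd 1, the gcd CAN increase (e.g., set N[3] = 4).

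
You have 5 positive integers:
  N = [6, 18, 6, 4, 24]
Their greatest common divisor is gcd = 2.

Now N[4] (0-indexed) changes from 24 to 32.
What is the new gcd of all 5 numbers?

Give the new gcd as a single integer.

Numbers: [6, 18, 6, 4, 24], gcd = 2
Change: index 4, 24 -> 32
gcd of the OTHER numbers (without index 4): gcd([6, 18, 6, 4]) = 2
New gcd = gcd(g_others, new_val) = gcd(2, 32) = 2

Answer: 2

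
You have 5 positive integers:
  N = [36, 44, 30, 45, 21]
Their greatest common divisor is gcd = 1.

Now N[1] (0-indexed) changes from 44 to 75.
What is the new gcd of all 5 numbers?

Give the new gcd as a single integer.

Numbers: [36, 44, 30, 45, 21], gcd = 1
Change: index 1, 44 -> 75
gcd of the OTHER numbers (without index 1): gcd([36, 30, 45, 21]) = 3
New gcd = gcd(g_others, new_val) = gcd(3, 75) = 3

Answer: 3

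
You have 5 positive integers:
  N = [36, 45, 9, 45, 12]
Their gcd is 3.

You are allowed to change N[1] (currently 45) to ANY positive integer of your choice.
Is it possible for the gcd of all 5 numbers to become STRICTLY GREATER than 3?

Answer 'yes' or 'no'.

Current gcd = 3
gcd of all OTHER numbers (without N[1]=45): gcd([36, 9, 45, 12]) = 3
The new gcd after any change is gcd(3, new_value).
This can be at most 3.
Since 3 = old gcd 3, the gcd can only stay the same or decrease.

Answer: no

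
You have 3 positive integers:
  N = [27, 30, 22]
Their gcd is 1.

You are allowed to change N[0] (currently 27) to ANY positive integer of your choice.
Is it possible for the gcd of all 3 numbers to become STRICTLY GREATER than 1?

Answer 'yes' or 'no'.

Answer: yes

Derivation:
Current gcd = 1
gcd of all OTHER numbers (without N[0]=27): gcd([30, 22]) = 2
The new gcd after any change is gcd(2, new_value).
This can be at most 2.
Since 2 > old gcd 1, the gcd CAN increase (e.g., set N[0] = 2).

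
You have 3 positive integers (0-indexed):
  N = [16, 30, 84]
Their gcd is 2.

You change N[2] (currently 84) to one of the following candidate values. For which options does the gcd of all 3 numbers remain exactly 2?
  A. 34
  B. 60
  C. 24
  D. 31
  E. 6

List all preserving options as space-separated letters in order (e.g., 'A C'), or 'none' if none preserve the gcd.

Answer: A B C E

Derivation:
Old gcd = 2; gcd of others (without N[2]) = 2
New gcd for candidate v: gcd(2, v). Preserves old gcd iff gcd(2, v) = 2.
  Option A: v=34, gcd(2,34)=2 -> preserves
  Option B: v=60, gcd(2,60)=2 -> preserves
  Option C: v=24, gcd(2,24)=2 -> preserves
  Option D: v=31, gcd(2,31)=1 -> changes
  Option E: v=6, gcd(2,6)=2 -> preserves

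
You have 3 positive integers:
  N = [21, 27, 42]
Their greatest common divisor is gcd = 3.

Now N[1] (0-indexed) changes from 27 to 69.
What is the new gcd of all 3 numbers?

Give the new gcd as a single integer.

Answer: 3

Derivation:
Numbers: [21, 27, 42], gcd = 3
Change: index 1, 27 -> 69
gcd of the OTHER numbers (without index 1): gcd([21, 42]) = 21
New gcd = gcd(g_others, new_val) = gcd(21, 69) = 3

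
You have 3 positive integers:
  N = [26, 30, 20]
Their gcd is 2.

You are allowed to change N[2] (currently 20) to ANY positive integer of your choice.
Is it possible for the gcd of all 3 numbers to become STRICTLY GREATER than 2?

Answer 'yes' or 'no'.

Answer: no

Derivation:
Current gcd = 2
gcd of all OTHER numbers (without N[2]=20): gcd([26, 30]) = 2
The new gcd after any change is gcd(2, new_value).
This can be at most 2.
Since 2 = old gcd 2, the gcd can only stay the same or decrease.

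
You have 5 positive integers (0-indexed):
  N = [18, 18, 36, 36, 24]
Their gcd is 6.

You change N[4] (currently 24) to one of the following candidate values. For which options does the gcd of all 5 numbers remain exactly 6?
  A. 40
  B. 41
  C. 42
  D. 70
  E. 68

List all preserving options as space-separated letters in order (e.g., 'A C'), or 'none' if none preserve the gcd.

Old gcd = 6; gcd of others (without N[4]) = 18
New gcd for candidate v: gcd(18, v). Preserves old gcd iff gcd(18, v) = 6.
  Option A: v=40, gcd(18,40)=2 -> changes
  Option B: v=41, gcd(18,41)=1 -> changes
  Option C: v=42, gcd(18,42)=6 -> preserves
  Option D: v=70, gcd(18,70)=2 -> changes
  Option E: v=68, gcd(18,68)=2 -> changes

Answer: C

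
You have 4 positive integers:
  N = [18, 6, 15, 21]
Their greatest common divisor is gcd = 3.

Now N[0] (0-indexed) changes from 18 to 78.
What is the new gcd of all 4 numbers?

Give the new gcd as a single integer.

Numbers: [18, 6, 15, 21], gcd = 3
Change: index 0, 18 -> 78
gcd of the OTHER numbers (without index 0): gcd([6, 15, 21]) = 3
New gcd = gcd(g_others, new_val) = gcd(3, 78) = 3

Answer: 3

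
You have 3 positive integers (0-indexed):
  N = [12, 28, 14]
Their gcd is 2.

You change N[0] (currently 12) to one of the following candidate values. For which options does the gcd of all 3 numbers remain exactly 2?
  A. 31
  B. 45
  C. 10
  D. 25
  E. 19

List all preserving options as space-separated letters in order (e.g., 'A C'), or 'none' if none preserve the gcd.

Answer: C

Derivation:
Old gcd = 2; gcd of others (without N[0]) = 14
New gcd for candidate v: gcd(14, v). Preserves old gcd iff gcd(14, v) = 2.
  Option A: v=31, gcd(14,31)=1 -> changes
  Option B: v=45, gcd(14,45)=1 -> changes
  Option C: v=10, gcd(14,10)=2 -> preserves
  Option D: v=25, gcd(14,25)=1 -> changes
  Option E: v=19, gcd(14,19)=1 -> changes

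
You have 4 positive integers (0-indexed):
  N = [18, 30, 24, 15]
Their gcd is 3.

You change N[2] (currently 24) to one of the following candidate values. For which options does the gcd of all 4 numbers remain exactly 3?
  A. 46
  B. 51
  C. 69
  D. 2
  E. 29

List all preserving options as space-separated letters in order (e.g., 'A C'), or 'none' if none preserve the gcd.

Old gcd = 3; gcd of others (without N[2]) = 3
New gcd for candidate v: gcd(3, v). Preserves old gcd iff gcd(3, v) = 3.
  Option A: v=46, gcd(3,46)=1 -> changes
  Option B: v=51, gcd(3,51)=3 -> preserves
  Option C: v=69, gcd(3,69)=3 -> preserves
  Option D: v=2, gcd(3,2)=1 -> changes
  Option E: v=29, gcd(3,29)=1 -> changes

Answer: B C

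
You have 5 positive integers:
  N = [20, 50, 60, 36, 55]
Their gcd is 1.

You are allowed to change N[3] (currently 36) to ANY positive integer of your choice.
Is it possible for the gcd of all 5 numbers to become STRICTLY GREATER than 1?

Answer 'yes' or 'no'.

Answer: yes

Derivation:
Current gcd = 1
gcd of all OTHER numbers (without N[3]=36): gcd([20, 50, 60, 55]) = 5
The new gcd after any change is gcd(5, new_value).
This can be at most 5.
Since 5 > old gcd 1, the gcd CAN increase (e.g., set N[3] = 5).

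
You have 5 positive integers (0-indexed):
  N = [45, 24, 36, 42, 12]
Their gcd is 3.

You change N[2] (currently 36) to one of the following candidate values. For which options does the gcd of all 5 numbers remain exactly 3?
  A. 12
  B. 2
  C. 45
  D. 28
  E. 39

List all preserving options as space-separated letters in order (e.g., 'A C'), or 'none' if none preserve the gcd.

Old gcd = 3; gcd of others (without N[2]) = 3
New gcd for candidate v: gcd(3, v). Preserves old gcd iff gcd(3, v) = 3.
  Option A: v=12, gcd(3,12)=3 -> preserves
  Option B: v=2, gcd(3,2)=1 -> changes
  Option C: v=45, gcd(3,45)=3 -> preserves
  Option D: v=28, gcd(3,28)=1 -> changes
  Option E: v=39, gcd(3,39)=3 -> preserves

Answer: A C E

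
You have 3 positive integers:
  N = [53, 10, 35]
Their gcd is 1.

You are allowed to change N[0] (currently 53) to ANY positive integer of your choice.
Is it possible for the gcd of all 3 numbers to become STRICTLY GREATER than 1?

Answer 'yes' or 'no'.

Current gcd = 1
gcd of all OTHER numbers (without N[0]=53): gcd([10, 35]) = 5
The new gcd after any change is gcd(5, new_value).
This can be at most 5.
Since 5 > old gcd 1, the gcd CAN increase (e.g., set N[0] = 5).

Answer: yes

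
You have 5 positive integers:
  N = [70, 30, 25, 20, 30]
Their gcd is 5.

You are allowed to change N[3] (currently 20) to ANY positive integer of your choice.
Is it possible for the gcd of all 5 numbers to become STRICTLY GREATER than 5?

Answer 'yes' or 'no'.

Current gcd = 5
gcd of all OTHER numbers (without N[3]=20): gcd([70, 30, 25, 30]) = 5
The new gcd after any change is gcd(5, new_value).
This can be at most 5.
Since 5 = old gcd 5, the gcd can only stay the same or decrease.

Answer: no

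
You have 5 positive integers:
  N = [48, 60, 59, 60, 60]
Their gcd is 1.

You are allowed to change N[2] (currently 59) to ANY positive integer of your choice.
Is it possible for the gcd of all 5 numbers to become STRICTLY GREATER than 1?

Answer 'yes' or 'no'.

Current gcd = 1
gcd of all OTHER numbers (without N[2]=59): gcd([48, 60, 60, 60]) = 12
The new gcd after any change is gcd(12, new_value).
This can be at most 12.
Since 12 > old gcd 1, the gcd CAN increase (e.g., set N[2] = 12).

Answer: yes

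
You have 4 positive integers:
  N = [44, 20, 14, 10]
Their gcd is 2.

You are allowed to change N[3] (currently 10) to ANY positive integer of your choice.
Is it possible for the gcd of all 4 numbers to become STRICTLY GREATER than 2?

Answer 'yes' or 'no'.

Current gcd = 2
gcd of all OTHER numbers (without N[3]=10): gcd([44, 20, 14]) = 2
The new gcd after any change is gcd(2, new_value).
This can be at most 2.
Since 2 = old gcd 2, the gcd can only stay the same or decrease.

Answer: no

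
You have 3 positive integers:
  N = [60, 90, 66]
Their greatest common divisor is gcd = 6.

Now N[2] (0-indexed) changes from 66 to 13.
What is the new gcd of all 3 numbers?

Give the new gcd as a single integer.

Numbers: [60, 90, 66], gcd = 6
Change: index 2, 66 -> 13
gcd of the OTHER numbers (without index 2): gcd([60, 90]) = 30
New gcd = gcd(g_others, new_val) = gcd(30, 13) = 1

Answer: 1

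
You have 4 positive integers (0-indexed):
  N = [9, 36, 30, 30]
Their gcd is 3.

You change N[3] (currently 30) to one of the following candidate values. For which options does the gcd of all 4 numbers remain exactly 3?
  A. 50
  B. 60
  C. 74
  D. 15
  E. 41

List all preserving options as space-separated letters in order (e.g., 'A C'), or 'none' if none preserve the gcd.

Old gcd = 3; gcd of others (without N[3]) = 3
New gcd for candidate v: gcd(3, v). Preserves old gcd iff gcd(3, v) = 3.
  Option A: v=50, gcd(3,50)=1 -> changes
  Option B: v=60, gcd(3,60)=3 -> preserves
  Option C: v=74, gcd(3,74)=1 -> changes
  Option D: v=15, gcd(3,15)=3 -> preserves
  Option E: v=41, gcd(3,41)=1 -> changes

Answer: B D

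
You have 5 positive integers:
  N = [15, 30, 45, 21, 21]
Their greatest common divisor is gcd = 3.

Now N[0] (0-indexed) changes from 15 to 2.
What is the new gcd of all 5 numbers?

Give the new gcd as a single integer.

Numbers: [15, 30, 45, 21, 21], gcd = 3
Change: index 0, 15 -> 2
gcd of the OTHER numbers (without index 0): gcd([30, 45, 21, 21]) = 3
New gcd = gcd(g_others, new_val) = gcd(3, 2) = 1

Answer: 1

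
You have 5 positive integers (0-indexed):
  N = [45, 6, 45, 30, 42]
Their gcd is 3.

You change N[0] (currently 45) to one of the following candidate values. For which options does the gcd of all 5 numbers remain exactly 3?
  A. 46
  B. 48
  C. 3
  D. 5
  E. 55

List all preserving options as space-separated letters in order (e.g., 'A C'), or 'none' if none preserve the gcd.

Answer: B C

Derivation:
Old gcd = 3; gcd of others (without N[0]) = 3
New gcd for candidate v: gcd(3, v). Preserves old gcd iff gcd(3, v) = 3.
  Option A: v=46, gcd(3,46)=1 -> changes
  Option B: v=48, gcd(3,48)=3 -> preserves
  Option C: v=3, gcd(3,3)=3 -> preserves
  Option D: v=5, gcd(3,5)=1 -> changes
  Option E: v=55, gcd(3,55)=1 -> changes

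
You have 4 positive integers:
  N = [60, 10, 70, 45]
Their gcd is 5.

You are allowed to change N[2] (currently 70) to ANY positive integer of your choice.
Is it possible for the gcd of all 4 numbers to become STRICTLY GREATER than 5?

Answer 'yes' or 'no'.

Current gcd = 5
gcd of all OTHER numbers (without N[2]=70): gcd([60, 10, 45]) = 5
The new gcd after any change is gcd(5, new_value).
This can be at most 5.
Since 5 = old gcd 5, the gcd can only stay the same or decrease.

Answer: no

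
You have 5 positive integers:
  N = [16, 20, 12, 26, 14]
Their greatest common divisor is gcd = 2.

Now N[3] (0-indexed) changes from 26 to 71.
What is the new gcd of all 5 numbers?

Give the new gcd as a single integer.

Numbers: [16, 20, 12, 26, 14], gcd = 2
Change: index 3, 26 -> 71
gcd of the OTHER numbers (without index 3): gcd([16, 20, 12, 14]) = 2
New gcd = gcd(g_others, new_val) = gcd(2, 71) = 1

Answer: 1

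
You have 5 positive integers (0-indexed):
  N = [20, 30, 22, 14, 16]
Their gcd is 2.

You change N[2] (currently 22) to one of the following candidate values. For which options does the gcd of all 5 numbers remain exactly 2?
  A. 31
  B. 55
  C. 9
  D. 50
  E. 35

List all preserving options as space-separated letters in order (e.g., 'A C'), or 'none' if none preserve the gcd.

Old gcd = 2; gcd of others (without N[2]) = 2
New gcd for candidate v: gcd(2, v). Preserves old gcd iff gcd(2, v) = 2.
  Option A: v=31, gcd(2,31)=1 -> changes
  Option B: v=55, gcd(2,55)=1 -> changes
  Option C: v=9, gcd(2,9)=1 -> changes
  Option D: v=50, gcd(2,50)=2 -> preserves
  Option E: v=35, gcd(2,35)=1 -> changes

Answer: D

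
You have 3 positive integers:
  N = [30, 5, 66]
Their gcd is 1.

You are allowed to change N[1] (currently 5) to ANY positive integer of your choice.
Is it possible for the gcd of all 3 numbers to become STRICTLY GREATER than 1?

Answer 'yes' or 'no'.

Answer: yes

Derivation:
Current gcd = 1
gcd of all OTHER numbers (without N[1]=5): gcd([30, 66]) = 6
The new gcd after any change is gcd(6, new_value).
This can be at most 6.
Since 6 > old gcd 1, the gcd CAN increase (e.g., set N[1] = 6).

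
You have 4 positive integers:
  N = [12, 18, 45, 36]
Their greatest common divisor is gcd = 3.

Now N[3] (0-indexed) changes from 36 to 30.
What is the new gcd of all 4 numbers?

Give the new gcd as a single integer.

Answer: 3

Derivation:
Numbers: [12, 18, 45, 36], gcd = 3
Change: index 3, 36 -> 30
gcd of the OTHER numbers (without index 3): gcd([12, 18, 45]) = 3
New gcd = gcd(g_others, new_val) = gcd(3, 30) = 3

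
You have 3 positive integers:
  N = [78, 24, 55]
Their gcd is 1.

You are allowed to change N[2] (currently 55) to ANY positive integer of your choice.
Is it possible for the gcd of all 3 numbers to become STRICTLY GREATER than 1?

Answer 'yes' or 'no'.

Answer: yes

Derivation:
Current gcd = 1
gcd of all OTHER numbers (without N[2]=55): gcd([78, 24]) = 6
The new gcd after any change is gcd(6, new_value).
This can be at most 6.
Since 6 > old gcd 1, the gcd CAN increase (e.g., set N[2] = 6).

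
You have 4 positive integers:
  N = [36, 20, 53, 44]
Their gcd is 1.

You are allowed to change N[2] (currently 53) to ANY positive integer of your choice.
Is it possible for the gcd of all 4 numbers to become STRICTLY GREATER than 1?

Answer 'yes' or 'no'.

Current gcd = 1
gcd of all OTHER numbers (without N[2]=53): gcd([36, 20, 44]) = 4
The new gcd after any change is gcd(4, new_value).
This can be at most 4.
Since 4 > old gcd 1, the gcd CAN increase (e.g., set N[2] = 4).

Answer: yes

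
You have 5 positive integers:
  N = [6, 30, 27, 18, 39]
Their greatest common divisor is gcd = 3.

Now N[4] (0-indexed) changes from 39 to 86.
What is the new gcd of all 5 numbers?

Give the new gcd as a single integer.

Answer: 1

Derivation:
Numbers: [6, 30, 27, 18, 39], gcd = 3
Change: index 4, 39 -> 86
gcd of the OTHER numbers (without index 4): gcd([6, 30, 27, 18]) = 3
New gcd = gcd(g_others, new_val) = gcd(3, 86) = 1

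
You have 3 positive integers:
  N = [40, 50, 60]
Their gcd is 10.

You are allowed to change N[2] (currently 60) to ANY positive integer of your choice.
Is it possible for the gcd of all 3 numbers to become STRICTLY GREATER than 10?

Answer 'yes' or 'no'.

Current gcd = 10
gcd of all OTHER numbers (without N[2]=60): gcd([40, 50]) = 10
The new gcd after any change is gcd(10, new_value).
This can be at most 10.
Since 10 = old gcd 10, the gcd can only stay the same or decrease.

Answer: no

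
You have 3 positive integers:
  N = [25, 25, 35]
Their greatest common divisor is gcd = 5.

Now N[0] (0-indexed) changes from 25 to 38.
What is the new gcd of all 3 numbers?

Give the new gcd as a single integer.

Answer: 1

Derivation:
Numbers: [25, 25, 35], gcd = 5
Change: index 0, 25 -> 38
gcd of the OTHER numbers (without index 0): gcd([25, 35]) = 5
New gcd = gcd(g_others, new_val) = gcd(5, 38) = 1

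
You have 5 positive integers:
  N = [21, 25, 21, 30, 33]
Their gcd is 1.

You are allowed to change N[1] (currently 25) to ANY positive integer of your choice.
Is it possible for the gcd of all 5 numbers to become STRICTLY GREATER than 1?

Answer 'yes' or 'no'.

Answer: yes

Derivation:
Current gcd = 1
gcd of all OTHER numbers (without N[1]=25): gcd([21, 21, 30, 33]) = 3
The new gcd after any change is gcd(3, new_value).
This can be at most 3.
Since 3 > old gcd 1, the gcd CAN increase (e.g., set N[1] = 3).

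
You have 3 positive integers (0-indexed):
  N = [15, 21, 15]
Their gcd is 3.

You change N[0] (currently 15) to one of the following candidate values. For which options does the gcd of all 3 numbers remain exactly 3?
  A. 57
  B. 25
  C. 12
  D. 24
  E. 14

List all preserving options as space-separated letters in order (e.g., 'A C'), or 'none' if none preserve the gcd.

Answer: A C D

Derivation:
Old gcd = 3; gcd of others (without N[0]) = 3
New gcd for candidate v: gcd(3, v). Preserves old gcd iff gcd(3, v) = 3.
  Option A: v=57, gcd(3,57)=3 -> preserves
  Option B: v=25, gcd(3,25)=1 -> changes
  Option C: v=12, gcd(3,12)=3 -> preserves
  Option D: v=24, gcd(3,24)=3 -> preserves
  Option E: v=14, gcd(3,14)=1 -> changes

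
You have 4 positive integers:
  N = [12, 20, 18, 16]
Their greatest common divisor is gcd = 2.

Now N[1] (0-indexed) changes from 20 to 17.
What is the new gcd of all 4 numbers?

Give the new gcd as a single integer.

Answer: 1

Derivation:
Numbers: [12, 20, 18, 16], gcd = 2
Change: index 1, 20 -> 17
gcd of the OTHER numbers (without index 1): gcd([12, 18, 16]) = 2
New gcd = gcd(g_others, new_val) = gcd(2, 17) = 1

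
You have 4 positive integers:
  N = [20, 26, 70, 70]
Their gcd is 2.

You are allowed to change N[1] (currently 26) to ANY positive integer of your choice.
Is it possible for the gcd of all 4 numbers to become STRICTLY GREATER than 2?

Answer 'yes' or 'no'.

Answer: yes

Derivation:
Current gcd = 2
gcd of all OTHER numbers (without N[1]=26): gcd([20, 70, 70]) = 10
The new gcd after any change is gcd(10, new_value).
This can be at most 10.
Since 10 > old gcd 2, the gcd CAN increase (e.g., set N[1] = 10).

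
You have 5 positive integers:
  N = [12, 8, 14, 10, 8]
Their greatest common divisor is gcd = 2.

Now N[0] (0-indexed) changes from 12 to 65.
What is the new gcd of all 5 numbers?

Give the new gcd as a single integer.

Answer: 1

Derivation:
Numbers: [12, 8, 14, 10, 8], gcd = 2
Change: index 0, 12 -> 65
gcd of the OTHER numbers (without index 0): gcd([8, 14, 10, 8]) = 2
New gcd = gcd(g_others, new_val) = gcd(2, 65) = 1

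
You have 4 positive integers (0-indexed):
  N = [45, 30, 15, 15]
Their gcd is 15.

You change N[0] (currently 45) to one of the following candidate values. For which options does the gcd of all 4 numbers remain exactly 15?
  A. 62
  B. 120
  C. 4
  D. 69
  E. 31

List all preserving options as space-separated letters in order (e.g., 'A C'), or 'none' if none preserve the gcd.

Old gcd = 15; gcd of others (without N[0]) = 15
New gcd for candidate v: gcd(15, v). Preserves old gcd iff gcd(15, v) = 15.
  Option A: v=62, gcd(15,62)=1 -> changes
  Option B: v=120, gcd(15,120)=15 -> preserves
  Option C: v=4, gcd(15,4)=1 -> changes
  Option D: v=69, gcd(15,69)=3 -> changes
  Option E: v=31, gcd(15,31)=1 -> changes

Answer: B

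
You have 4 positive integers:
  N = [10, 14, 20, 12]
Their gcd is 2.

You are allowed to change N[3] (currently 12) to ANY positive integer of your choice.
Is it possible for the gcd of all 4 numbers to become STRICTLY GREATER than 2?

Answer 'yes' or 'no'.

Current gcd = 2
gcd of all OTHER numbers (without N[3]=12): gcd([10, 14, 20]) = 2
The new gcd after any change is gcd(2, new_value).
This can be at most 2.
Since 2 = old gcd 2, the gcd can only stay the same or decrease.

Answer: no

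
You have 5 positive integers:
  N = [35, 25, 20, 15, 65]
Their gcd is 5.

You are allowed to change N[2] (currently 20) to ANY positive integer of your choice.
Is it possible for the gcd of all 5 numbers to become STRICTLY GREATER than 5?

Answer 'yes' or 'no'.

Current gcd = 5
gcd of all OTHER numbers (without N[2]=20): gcd([35, 25, 15, 65]) = 5
The new gcd after any change is gcd(5, new_value).
This can be at most 5.
Since 5 = old gcd 5, the gcd can only stay the same or decrease.

Answer: no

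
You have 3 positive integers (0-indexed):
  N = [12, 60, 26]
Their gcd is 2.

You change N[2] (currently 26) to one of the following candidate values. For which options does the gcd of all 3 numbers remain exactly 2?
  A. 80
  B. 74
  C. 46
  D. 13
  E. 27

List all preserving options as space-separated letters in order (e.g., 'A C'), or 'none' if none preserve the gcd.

Old gcd = 2; gcd of others (without N[2]) = 12
New gcd for candidate v: gcd(12, v). Preserves old gcd iff gcd(12, v) = 2.
  Option A: v=80, gcd(12,80)=4 -> changes
  Option B: v=74, gcd(12,74)=2 -> preserves
  Option C: v=46, gcd(12,46)=2 -> preserves
  Option D: v=13, gcd(12,13)=1 -> changes
  Option E: v=27, gcd(12,27)=3 -> changes

Answer: B C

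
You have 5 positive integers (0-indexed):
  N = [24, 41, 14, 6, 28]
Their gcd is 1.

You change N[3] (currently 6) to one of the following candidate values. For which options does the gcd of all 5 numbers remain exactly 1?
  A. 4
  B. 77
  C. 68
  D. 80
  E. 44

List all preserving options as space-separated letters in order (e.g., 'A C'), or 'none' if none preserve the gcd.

Answer: A B C D E

Derivation:
Old gcd = 1; gcd of others (without N[3]) = 1
New gcd for candidate v: gcd(1, v). Preserves old gcd iff gcd(1, v) = 1.
  Option A: v=4, gcd(1,4)=1 -> preserves
  Option B: v=77, gcd(1,77)=1 -> preserves
  Option C: v=68, gcd(1,68)=1 -> preserves
  Option D: v=80, gcd(1,80)=1 -> preserves
  Option E: v=44, gcd(1,44)=1 -> preserves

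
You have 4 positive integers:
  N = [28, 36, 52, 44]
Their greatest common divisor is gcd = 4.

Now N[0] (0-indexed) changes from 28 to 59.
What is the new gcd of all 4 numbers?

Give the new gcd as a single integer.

Answer: 1

Derivation:
Numbers: [28, 36, 52, 44], gcd = 4
Change: index 0, 28 -> 59
gcd of the OTHER numbers (without index 0): gcd([36, 52, 44]) = 4
New gcd = gcd(g_others, new_val) = gcd(4, 59) = 1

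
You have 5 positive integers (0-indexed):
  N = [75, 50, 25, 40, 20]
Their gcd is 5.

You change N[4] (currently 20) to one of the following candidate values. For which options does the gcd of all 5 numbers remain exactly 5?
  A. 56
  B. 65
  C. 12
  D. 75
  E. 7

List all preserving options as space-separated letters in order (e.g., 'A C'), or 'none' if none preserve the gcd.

Old gcd = 5; gcd of others (without N[4]) = 5
New gcd for candidate v: gcd(5, v). Preserves old gcd iff gcd(5, v) = 5.
  Option A: v=56, gcd(5,56)=1 -> changes
  Option B: v=65, gcd(5,65)=5 -> preserves
  Option C: v=12, gcd(5,12)=1 -> changes
  Option D: v=75, gcd(5,75)=5 -> preserves
  Option E: v=7, gcd(5,7)=1 -> changes

Answer: B D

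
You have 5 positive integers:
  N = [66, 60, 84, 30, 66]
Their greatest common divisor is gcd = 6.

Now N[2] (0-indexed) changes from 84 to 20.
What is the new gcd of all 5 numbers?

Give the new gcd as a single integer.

Numbers: [66, 60, 84, 30, 66], gcd = 6
Change: index 2, 84 -> 20
gcd of the OTHER numbers (without index 2): gcd([66, 60, 30, 66]) = 6
New gcd = gcd(g_others, new_val) = gcd(6, 20) = 2

Answer: 2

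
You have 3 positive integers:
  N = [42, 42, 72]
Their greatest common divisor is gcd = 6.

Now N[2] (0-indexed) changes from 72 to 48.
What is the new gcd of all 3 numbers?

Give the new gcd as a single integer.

Answer: 6

Derivation:
Numbers: [42, 42, 72], gcd = 6
Change: index 2, 72 -> 48
gcd of the OTHER numbers (without index 2): gcd([42, 42]) = 42
New gcd = gcd(g_others, new_val) = gcd(42, 48) = 6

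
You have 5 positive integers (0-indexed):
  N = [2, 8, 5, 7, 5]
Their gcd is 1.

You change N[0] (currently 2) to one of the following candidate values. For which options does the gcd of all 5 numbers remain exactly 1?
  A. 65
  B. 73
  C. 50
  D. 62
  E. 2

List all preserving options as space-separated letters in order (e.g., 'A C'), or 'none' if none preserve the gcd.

Answer: A B C D E

Derivation:
Old gcd = 1; gcd of others (without N[0]) = 1
New gcd for candidate v: gcd(1, v). Preserves old gcd iff gcd(1, v) = 1.
  Option A: v=65, gcd(1,65)=1 -> preserves
  Option B: v=73, gcd(1,73)=1 -> preserves
  Option C: v=50, gcd(1,50)=1 -> preserves
  Option D: v=62, gcd(1,62)=1 -> preserves
  Option E: v=2, gcd(1,2)=1 -> preserves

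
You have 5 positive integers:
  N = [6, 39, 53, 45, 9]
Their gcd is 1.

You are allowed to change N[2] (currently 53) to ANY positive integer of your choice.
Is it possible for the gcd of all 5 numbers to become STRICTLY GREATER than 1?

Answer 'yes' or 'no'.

Current gcd = 1
gcd of all OTHER numbers (without N[2]=53): gcd([6, 39, 45, 9]) = 3
The new gcd after any change is gcd(3, new_value).
This can be at most 3.
Since 3 > old gcd 1, the gcd CAN increase (e.g., set N[2] = 3).

Answer: yes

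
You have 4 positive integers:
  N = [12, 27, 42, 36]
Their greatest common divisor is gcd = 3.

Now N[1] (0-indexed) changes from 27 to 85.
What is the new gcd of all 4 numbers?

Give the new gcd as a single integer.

Numbers: [12, 27, 42, 36], gcd = 3
Change: index 1, 27 -> 85
gcd of the OTHER numbers (without index 1): gcd([12, 42, 36]) = 6
New gcd = gcd(g_others, new_val) = gcd(6, 85) = 1

Answer: 1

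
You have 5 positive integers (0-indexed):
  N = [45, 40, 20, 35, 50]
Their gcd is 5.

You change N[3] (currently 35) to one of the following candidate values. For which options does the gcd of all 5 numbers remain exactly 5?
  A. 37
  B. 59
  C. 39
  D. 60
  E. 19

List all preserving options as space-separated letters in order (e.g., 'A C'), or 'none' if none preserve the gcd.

Old gcd = 5; gcd of others (without N[3]) = 5
New gcd for candidate v: gcd(5, v). Preserves old gcd iff gcd(5, v) = 5.
  Option A: v=37, gcd(5,37)=1 -> changes
  Option B: v=59, gcd(5,59)=1 -> changes
  Option C: v=39, gcd(5,39)=1 -> changes
  Option D: v=60, gcd(5,60)=5 -> preserves
  Option E: v=19, gcd(5,19)=1 -> changes

Answer: D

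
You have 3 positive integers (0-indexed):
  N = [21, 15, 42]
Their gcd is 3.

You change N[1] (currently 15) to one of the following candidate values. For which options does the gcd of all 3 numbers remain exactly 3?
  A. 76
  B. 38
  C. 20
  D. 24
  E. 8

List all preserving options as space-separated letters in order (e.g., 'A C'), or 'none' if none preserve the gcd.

Answer: D

Derivation:
Old gcd = 3; gcd of others (without N[1]) = 21
New gcd for candidate v: gcd(21, v). Preserves old gcd iff gcd(21, v) = 3.
  Option A: v=76, gcd(21,76)=1 -> changes
  Option B: v=38, gcd(21,38)=1 -> changes
  Option C: v=20, gcd(21,20)=1 -> changes
  Option D: v=24, gcd(21,24)=3 -> preserves
  Option E: v=8, gcd(21,8)=1 -> changes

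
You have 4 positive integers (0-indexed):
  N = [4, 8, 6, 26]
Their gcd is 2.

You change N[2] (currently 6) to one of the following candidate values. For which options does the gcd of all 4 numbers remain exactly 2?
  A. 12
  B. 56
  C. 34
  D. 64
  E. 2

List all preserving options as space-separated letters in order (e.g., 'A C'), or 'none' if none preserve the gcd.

Old gcd = 2; gcd of others (without N[2]) = 2
New gcd for candidate v: gcd(2, v). Preserves old gcd iff gcd(2, v) = 2.
  Option A: v=12, gcd(2,12)=2 -> preserves
  Option B: v=56, gcd(2,56)=2 -> preserves
  Option C: v=34, gcd(2,34)=2 -> preserves
  Option D: v=64, gcd(2,64)=2 -> preserves
  Option E: v=2, gcd(2,2)=2 -> preserves

Answer: A B C D E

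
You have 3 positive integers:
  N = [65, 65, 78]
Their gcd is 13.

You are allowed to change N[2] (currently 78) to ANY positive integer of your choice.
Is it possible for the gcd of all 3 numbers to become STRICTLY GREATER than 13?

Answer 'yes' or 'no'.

Current gcd = 13
gcd of all OTHER numbers (without N[2]=78): gcd([65, 65]) = 65
The new gcd after any change is gcd(65, new_value).
This can be at most 65.
Since 65 > old gcd 13, the gcd CAN increase (e.g., set N[2] = 65).

Answer: yes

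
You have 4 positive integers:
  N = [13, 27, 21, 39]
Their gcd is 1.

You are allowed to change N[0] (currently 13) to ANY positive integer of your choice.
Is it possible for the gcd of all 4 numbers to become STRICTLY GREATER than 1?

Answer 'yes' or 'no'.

Current gcd = 1
gcd of all OTHER numbers (without N[0]=13): gcd([27, 21, 39]) = 3
The new gcd after any change is gcd(3, new_value).
This can be at most 3.
Since 3 > old gcd 1, the gcd CAN increase (e.g., set N[0] = 3).

Answer: yes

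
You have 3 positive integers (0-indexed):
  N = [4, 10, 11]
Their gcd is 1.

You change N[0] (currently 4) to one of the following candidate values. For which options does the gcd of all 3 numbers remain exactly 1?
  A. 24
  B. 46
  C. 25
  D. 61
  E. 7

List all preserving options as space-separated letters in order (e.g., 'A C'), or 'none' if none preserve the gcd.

Old gcd = 1; gcd of others (without N[0]) = 1
New gcd for candidate v: gcd(1, v). Preserves old gcd iff gcd(1, v) = 1.
  Option A: v=24, gcd(1,24)=1 -> preserves
  Option B: v=46, gcd(1,46)=1 -> preserves
  Option C: v=25, gcd(1,25)=1 -> preserves
  Option D: v=61, gcd(1,61)=1 -> preserves
  Option E: v=7, gcd(1,7)=1 -> preserves

Answer: A B C D E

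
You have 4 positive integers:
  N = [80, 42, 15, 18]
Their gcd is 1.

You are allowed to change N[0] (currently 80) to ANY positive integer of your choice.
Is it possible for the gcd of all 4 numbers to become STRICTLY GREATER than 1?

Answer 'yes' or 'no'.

Current gcd = 1
gcd of all OTHER numbers (without N[0]=80): gcd([42, 15, 18]) = 3
The new gcd after any change is gcd(3, new_value).
This can be at most 3.
Since 3 > old gcd 1, the gcd CAN increase (e.g., set N[0] = 3).

Answer: yes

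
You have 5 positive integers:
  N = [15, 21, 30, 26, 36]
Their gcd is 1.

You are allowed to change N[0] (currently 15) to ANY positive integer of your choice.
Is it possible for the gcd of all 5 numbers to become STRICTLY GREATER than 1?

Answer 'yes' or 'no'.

Current gcd = 1
gcd of all OTHER numbers (without N[0]=15): gcd([21, 30, 26, 36]) = 1
The new gcd after any change is gcd(1, new_value).
This can be at most 1.
Since 1 = old gcd 1, the gcd can only stay the same or decrease.

Answer: no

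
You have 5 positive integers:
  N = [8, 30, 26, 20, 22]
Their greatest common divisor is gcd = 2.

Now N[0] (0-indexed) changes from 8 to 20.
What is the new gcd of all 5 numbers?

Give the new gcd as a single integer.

Answer: 2

Derivation:
Numbers: [8, 30, 26, 20, 22], gcd = 2
Change: index 0, 8 -> 20
gcd of the OTHER numbers (without index 0): gcd([30, 26, 20, 22]) = 2
New gcd = gcd(g_others, new_val) = gcd(2, 20) = 2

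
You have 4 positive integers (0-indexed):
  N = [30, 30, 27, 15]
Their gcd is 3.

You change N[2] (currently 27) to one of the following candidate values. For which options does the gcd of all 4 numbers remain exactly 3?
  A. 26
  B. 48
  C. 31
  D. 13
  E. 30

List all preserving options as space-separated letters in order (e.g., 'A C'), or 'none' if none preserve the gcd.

Answer: B

Derivation:
Old gcd = 3; gcd of others (without N[2]) = 15
New gcd for candidate v: gcd(15, v). Preserves old gcd iff gcd(15, v) = 3.
  Option A: v=26, gcd(15,26)=1 -> changes
  Option B: v=48, gcd(15,48)=3 -> preserves
  Option C: v=31, gcd(15,31)=1 -> changes
  Option D: v=13, gcd(15,13)=1 -> changes
  Option E: v=30, gcd(15,30)=15 -> changes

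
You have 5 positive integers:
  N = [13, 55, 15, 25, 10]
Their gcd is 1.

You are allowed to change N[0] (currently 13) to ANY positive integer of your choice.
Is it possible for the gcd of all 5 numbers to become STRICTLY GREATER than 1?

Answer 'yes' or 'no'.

Current gcd = 1
gcd of all OTHER numbers (without N[0]=13): gcd([55, 15, 25, 10]) = 5
The new gcd after any change is gcd(5, new_value).
This can be at most 5.
Since 5 > old gcd 1, the gcd CAN increase (e.g., set N[0] = 5).

Answer: yes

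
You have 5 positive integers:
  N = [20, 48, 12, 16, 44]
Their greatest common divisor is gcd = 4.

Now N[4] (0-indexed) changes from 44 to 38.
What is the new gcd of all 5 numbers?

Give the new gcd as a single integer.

Answer: 2

Derivation:
Numbers: [20, 48, 12, 16, 44], gcd = 4
Change: index 4, 44 -> 38
gcd of the OTHER numbers (without index 4): gcd([20, 48, 12, 16]) = 4
New gcd = gcd(g_others, new_val) = gcd(4, 38) = 2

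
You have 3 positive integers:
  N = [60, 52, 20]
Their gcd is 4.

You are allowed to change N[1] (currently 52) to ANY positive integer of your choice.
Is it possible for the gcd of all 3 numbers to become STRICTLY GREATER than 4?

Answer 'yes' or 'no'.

Current gcd = 4
gcd of all OTHER numbers (without N[1]=52): gcd([60, 20]) = 20
The new gcd after any change is gcd(20, new_value).
This can be at most 20.
Since 20 > old gcd 4, the gcd CAN increase (e.g., set N[1] = 20).

Answer: yes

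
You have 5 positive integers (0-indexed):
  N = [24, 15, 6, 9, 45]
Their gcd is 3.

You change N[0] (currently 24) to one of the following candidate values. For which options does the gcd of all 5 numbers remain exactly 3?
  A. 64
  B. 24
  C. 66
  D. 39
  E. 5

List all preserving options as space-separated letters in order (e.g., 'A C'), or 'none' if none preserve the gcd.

Old gcd = 3; gcd of others (without N[0]) = 3
New gcd for candidate v: gcd(3, v). Preserves old gcd iff gcd(3, v) = 3.
  Option A: v=64, gcd(3,64)=1 -> changes
  Option B: v=24, gcd(3,24)=3 -> preserves
  Option C: v=66, gcd(3,66)=3 -> preserves
  Option D: v=39, gcd(3,39)=3 -> preserves
  Option E: v=5, gcd(3,5)=1 -> changes

Answer: B C D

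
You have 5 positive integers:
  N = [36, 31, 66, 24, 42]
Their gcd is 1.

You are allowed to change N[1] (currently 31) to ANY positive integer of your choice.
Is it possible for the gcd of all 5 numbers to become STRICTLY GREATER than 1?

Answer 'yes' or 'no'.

Current gcd = 1
gcd of all OTHER numbers (without N[1]=31): gcd([36, 66, 24, 42]) = 6
The new gcd after any change is gcd(6, new_value).
This can be at most 6.
Since 6 > old gcd 1, the gcd CAN increase (e.g., set N[1] = 6).

Answer: yes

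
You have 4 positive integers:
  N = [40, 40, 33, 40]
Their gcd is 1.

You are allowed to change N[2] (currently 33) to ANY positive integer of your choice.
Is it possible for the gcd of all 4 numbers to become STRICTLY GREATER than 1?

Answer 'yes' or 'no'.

Current gcd = 1
gcd of all OTHER numbers (without N[2]=33): gcd([40, 40, 40]) = 40
The new gcd after any change is gcd(40, new_value).
This can be at most 40.
Since 40 > old gcd 1, the gcd CAN increase (e.g., set N[2] = 40).

Answer: yes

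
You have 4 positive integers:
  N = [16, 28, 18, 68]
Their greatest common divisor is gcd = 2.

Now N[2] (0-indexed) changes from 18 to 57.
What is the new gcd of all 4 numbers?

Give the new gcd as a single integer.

Answer: 1

Derivation:
Numbers: [16, 28, 18, 68], gcd = 2
Change: index 2, 18 -> 57
gcd of the OTHER numbers (without index 2): gcd([16, 28, 68]) = 4
New gcd = gcd(g_others, new_val) = gcd(4, 57) = 1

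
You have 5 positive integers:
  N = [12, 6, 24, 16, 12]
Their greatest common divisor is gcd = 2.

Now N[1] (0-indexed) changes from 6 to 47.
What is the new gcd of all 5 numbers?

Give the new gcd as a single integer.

Numbers: [12, 6, 24, 16, 12], gcd = 2
Change: index 1, 6 -> 47
gcd of the OTHER numbers (without index 1): gcd([12, 24, 16, 12]) = 4
New gcd = gcd(g_others, new_val) = gcd(4, 47) = 1

Answer: 1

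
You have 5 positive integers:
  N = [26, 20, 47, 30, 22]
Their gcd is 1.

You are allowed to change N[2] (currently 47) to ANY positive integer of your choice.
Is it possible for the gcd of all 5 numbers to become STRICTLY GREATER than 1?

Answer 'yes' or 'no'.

Current gcd = 1
gcd of all OTHER numbers (without N[2]=47): gcd([26, 20, 30, 22]) = 2
The new gcd after any change is gcd(2, new_value).
This can be at most 2.
Since 2 > old gcd 1, the gcd CAN increase (e.g., set N[2] = 2).

Answer: yes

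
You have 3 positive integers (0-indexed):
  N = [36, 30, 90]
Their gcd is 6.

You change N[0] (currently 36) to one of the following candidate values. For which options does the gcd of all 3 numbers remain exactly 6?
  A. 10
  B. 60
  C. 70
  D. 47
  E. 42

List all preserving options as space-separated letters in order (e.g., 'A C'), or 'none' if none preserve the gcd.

Old gcd = 6; gcd of others (without N[0]) = 30
New gcd for candidate v: gcd(30, v). Preserves old gcd iff gcd(30, v) = 6.
  Option A: v=10, gcd(30,10)=10 -> changes
  Option B: v=60, gcd(30,60)=30 -> changes
  Option C: v=70, gcd(30,70)=10 -> changes
  Option D: v=47, gcd(30,47)=1 -> changes
  Option E: v=42, gcd(30,42)=6 -> preserves

Answer: E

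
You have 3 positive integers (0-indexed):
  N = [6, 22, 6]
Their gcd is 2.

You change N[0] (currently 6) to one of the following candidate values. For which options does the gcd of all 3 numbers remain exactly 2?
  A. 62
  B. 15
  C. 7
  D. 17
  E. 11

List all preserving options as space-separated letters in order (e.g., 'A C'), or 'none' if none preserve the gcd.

Old gcd = 2; gcd of others (without N[0]) = 2
New gcd for candidate v: gcd(2, v). Preserves old gcd iff gcd(2, v) = 2.
  Option A: v=62, gcd(2,62)=2 -> preserves
  Option B: v=15, gcd(2,15)=1 -> changes
  Option C: v=7, gcd(2,7)=1 -> changes
  Option D: v=17, gcd(2,17)=1 -> changes
  Option E: v=11, gcd(2,11)=1 -> changes

Answer: A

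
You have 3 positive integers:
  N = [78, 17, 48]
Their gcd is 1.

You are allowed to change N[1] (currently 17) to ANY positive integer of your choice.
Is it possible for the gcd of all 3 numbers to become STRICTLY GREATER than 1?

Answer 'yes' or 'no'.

Current gcd = 1
gcd of all OTHER numbers (without N[1]=17): gcd([78, 48]) = 6
The new gcd after any change is gcd(6, new_value).
This can be at most 6.
Since 6 > old gcd 1, the gcd CAN increase (e.g., set N[1] = 6).

Answer: yes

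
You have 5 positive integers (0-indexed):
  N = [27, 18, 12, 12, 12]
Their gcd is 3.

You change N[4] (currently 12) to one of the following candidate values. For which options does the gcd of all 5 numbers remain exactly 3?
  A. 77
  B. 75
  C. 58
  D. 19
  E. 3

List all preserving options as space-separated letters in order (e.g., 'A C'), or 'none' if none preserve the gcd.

Answer: B E

Derivation:
Old gcd = 3; gcd of others (without N[4]) = 3
New gcd for candidate v: gcd(3, v). Preserves old gcd iff gcd(3, v) = 3.
  Option A: v=77, gcd(3,77)=1 -> changes
  Option B: v=75, gcd(3,75)=3 -> preserves
  Option C: v=58, gcd(3,58)=1 -> changes
  Option D: v=19, gcd(3,19)=1 -> changes
  Option E: v=3, gcd(3,3)=3 -> preserves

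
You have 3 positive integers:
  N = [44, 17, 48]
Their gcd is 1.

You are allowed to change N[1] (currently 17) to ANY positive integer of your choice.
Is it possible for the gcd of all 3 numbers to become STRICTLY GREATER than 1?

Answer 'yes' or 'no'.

Answer: yes

Derivation:
Current gcd = 1
gcd of all OTHER numbers (without N[1]=17): gcd([44, 48]) = 4
The new gcd after any change is gcd(4, new_value).
This can be at most 4.
Since 4 > old gcd 1, the gcd CAN increase (e.g., set N[1] = 4).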